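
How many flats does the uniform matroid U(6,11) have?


Flats of U(6,11): every subset of size < 6 is a flat, plus E itself.
Count = C(11,0) + C(11,1) + C(11,2) + C(11,3) + C(11,4) + C(11,5) + 1
     = 1 + 11 + 55 + 165 + 330 + 462 + 1
     = 1025.

1025


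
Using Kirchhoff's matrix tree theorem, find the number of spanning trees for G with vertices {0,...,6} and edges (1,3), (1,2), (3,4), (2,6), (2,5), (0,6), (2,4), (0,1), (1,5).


By Kirchhoff's matrix tree theorem, the number of spanning trees equals
the determinant of any cofactor of the Laplacian matrix L.
G has 7 vertices and 9 edges.
Computing the (6 x 6) cofactor determinant gives 39.

39


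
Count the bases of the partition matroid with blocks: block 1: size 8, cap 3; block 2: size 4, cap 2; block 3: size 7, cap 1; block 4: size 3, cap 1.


A basis picks exactly ci elements from block i.
Number of bases = product of C(|Si|, ci).
= C(8,3) * C(4,2) * C(7,1) * C(3,1)
= 56 * 6 * 7 * 3
= 7056.

7056


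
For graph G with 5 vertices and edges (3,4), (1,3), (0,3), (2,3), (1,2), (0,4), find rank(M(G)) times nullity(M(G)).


r(M) = |V| - c = 5 - 1 = 4.
nullity = |E| - r(M) = 6 - 4 = 2.
Product = 4 * 2 = 8.

8


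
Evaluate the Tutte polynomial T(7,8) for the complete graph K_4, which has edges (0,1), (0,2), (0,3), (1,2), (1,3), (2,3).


T(K_4; x,y) = x^3 + 3x^2 + 4xy + 2x + y^3 + 3y^2 + 2y.
Substituting x=7, y=8:
= 343 + 147 + 224 + 14 + 512 + 192 + 16
= 1448.

1448


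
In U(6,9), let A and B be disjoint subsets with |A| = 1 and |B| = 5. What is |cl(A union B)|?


|A union B| = 1 + 5 = 6 (disjoint).
In U(6,9), cl(S) = S if |S| < 6, else cl(S) = E.
Since 6 >= 6, cl(A union B) = E.
|cl(A union B)| = 9.

9


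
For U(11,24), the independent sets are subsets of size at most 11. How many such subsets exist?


Independent sets of U(11,24) are all subsets of size <= 11.
Count = (24 choose 0) + (24 choose 1) + (24 choose 2) + (24 choose 3) + (24 choose 4) + (24 choose 5) + (24 choose 6) + (24 choose 7) + (24 choose 8) + (24 choose 9) + (24 choose 10) + (24 choose 11)
     = 1 + 24 + 276 + 2024 + 10626 + 42504 + 134596 + 346104 + 735471 + 1307504 + 1961256 + 2496144
     = 7036530.

7036530


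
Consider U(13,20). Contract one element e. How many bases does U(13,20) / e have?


Contracting e from U(13,20) gives U(12,19).
Bases of U(12,19) = C(19,12) = 19! / (12! * 7!) = 50388.

50388


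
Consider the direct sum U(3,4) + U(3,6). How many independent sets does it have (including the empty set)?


For a direct sum, |I(M1+M2)| = |I(M1)| * |I(M2)|.
|I(U(3,4))| = sum C(4,k) for k=0..3 = 15.
|I(U(3,6))| = sum C(6,k) for k=0..3 = 42.
Total = 15 * 42 = 630.

630


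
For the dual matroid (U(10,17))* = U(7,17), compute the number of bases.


The dual of U(r,n) is U(n-r, n) = U(7,17).
Bases of U(7,17) are all (7)-element subsets.
|B(M*)| = (17 choose 7) = 19448.

19448


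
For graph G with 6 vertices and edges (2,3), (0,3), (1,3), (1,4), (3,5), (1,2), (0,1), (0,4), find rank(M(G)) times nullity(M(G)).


r(M) = |V| - c = 6 - 1 = 5.
nullity = |E| - r(M) = 8 - 5 = 3.
Product = 5 * 3 = 15.

15


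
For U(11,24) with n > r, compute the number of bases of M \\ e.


Deleting e from U(11,24) gives U(11,23) since n > r.
Bases of U(11,23) = (23 choose 11) = 1352078.

1352078


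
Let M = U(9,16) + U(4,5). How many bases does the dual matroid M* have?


(M1+M2)* = M1* + M2*.
M1* = U(7,16), bases: C(16,7) = 11440.
M2* = U(1,5), bases: C(5,1) = 5.
|B(M*)| = 11440 * 5 = 57200.

57200


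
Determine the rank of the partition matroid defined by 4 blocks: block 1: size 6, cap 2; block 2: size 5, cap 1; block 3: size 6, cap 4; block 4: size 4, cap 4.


Rank of a partition matroid = sum of min(|Si|, ci) for each block.
= min(6,2) + min(5,1) + min(6,4) + min(4,4)
= 2 + 1 + 4 + 4
= 11.

11


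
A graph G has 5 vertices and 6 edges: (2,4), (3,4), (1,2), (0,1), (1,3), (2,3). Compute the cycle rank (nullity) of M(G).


Cycle rank (nullity) = |E| - r(M) = |E| - (|V| - c).
|E| = 6, |V| = 5, c = 1.
Nullity = 6 - (5 - 1) = 6 - 4 = 2.

2


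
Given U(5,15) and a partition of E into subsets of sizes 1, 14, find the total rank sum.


r(Ai) = min(|Ai|, 5) for each part.
Sum = min(1,5) + min(14,5)
    = 1 + 5
    = 6.

6


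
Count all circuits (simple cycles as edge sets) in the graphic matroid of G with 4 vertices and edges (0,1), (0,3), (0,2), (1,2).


A circuit in a graphic matroid = edge set of a simple cycle.
G has 4 vertices and 4 edges.
Enumerating all minimal edge subsets forming cycles...
Total circuits found: 1.

1


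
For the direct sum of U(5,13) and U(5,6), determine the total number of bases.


Bases of a direct sum M1 + M2: |B| = |B(M1)| * |B(M2)|.
|B(U(5,13))| = C(13,5) = 1287.
|B(U(5,6))| = C(6,5) = 6.
Total bases = 1287 * 6 = 7722.

7722


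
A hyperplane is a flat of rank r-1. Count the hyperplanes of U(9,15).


Hyperplanes of U(9,15) are flats of rank 8.
In a uniform matroid, these are exactly the (8)-element subsets.
Count = (15 choose 8) = 6435.

6435


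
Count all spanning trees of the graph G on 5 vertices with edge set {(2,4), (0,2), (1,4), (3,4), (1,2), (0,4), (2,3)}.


By Kirchhoff's matrix tree theorem, the number of spanning trees equals
the determinant of any cofactor of the Laplacian matrix L.
G has 5 vertices and 7 edges.
Computing the (4 x 4) cofactor determinant gives 20.

20


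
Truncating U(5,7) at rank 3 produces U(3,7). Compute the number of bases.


Truncating U(5,7) to rank 3 gives U(3,7).
Bases of U(3,7) are all 3-element subsets of 7 elements.
Number of bases = C(7,3) = (7 * 6 * 5) / (1 * 2 * 3) = 35.

35


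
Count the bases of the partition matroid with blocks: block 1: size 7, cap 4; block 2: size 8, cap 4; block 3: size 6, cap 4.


A basis picks exactly ci elements from block i.
Number of bases = product of C(|Si|, ci).
= C(7,4) * C(8,4) * C(6,4)
= 35 * 70 * 15
= 36750.

36750


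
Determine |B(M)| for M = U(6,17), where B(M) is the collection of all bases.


Bases of U(6,17) are all 6-element subsets of the 17-element ground set.
Number of bases = C(17,6).
C(17,6) = 12376.

12376


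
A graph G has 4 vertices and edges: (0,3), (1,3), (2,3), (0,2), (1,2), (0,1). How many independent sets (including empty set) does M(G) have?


An independent set in a graphic matroid is an acyclic edge subset.
G has 4 vertices and 6 edges.
Enumerate all 2^6 = 64 subsets, checking for acyclicity.
Total independent sets = 38.

38


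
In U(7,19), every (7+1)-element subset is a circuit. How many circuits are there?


In U(7,19), circuits are the (8)-element subsets.
Any set of 8 elements is dependent, and removing any one element gives
an independent set of size 7, so it is a minimal dependent set.
Number of circuits = C(19,8) = 19! / (8! * 11!) = 75582.

75582


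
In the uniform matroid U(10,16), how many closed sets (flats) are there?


Flats of U(10,16): every subset of size < 10 is a flat, plus E itself.
Count = (16 choose 0) + (16 choose 1) + (16 choose 2) + (16 choose 3) + (16 choose 4) + (16 choose 5) + (16 choose 6) + (16 choose 7) + (16 choose 8) + (16 choose 9) + 1
     = 1 + 16 + 120 + 560 + 1820 + 4368 + 8008 + 11440 + 12870 + 11440 + 1
     = 50644.

50644


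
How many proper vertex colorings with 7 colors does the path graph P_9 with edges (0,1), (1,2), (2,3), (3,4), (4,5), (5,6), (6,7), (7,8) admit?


P(P_9, k) = k * (k-1)^(8).
P(7) = 7 * 6^8 = 7 * 1679616 = 11757312.

11757312


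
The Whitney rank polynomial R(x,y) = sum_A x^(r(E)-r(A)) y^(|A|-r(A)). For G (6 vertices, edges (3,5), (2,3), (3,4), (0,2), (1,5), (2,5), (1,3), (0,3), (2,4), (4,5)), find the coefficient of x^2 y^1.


R(x,y) = sum over A in 2^E of x^(r(E)-r(A)) * y^(|A|-r(A)).
G has 6 vertices, 10 edges. r(E) = 5.
Enumerate all 2^10 = 1024 subsets.
Count subsets with r(E)-r(A)=2 and |A|-r(A)=1: 49.

49


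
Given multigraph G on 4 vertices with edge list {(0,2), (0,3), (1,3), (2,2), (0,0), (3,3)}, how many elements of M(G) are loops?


In a graphic matroid, a loop is a self-loop edge (u,u) with rank 0.
Examining all 6 edges for self-loops...
Self-loops found: (2,2), (0,0), (3,3)
Number of loops = 3.

3


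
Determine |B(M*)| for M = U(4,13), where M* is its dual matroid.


The dual of U(r,n) is U(n-r, n) = U(9,13).
Bases of U(9,13) are all (9)-element subsets.
|B(M*)| = (13 choose 9) = 715.

715


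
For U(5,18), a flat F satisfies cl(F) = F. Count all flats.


Flats of U(5,18): every subset of size < 5 is a flat, plus E itself.
Count = C(18,0) + C(18,1) + C(18,2) + C(18,3) + C(18,4) + 1
     = 1 + 18 + 153 + 816 + 3060 + 1
     = 4049.

4049


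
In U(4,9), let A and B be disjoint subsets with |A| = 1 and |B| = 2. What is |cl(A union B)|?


|A union B| = 1 + 2 = 3 (disjoint).
In U(4,9), cl(S) = S if |S| < 4, else cl(S) = E.
Since 3 < 4, cl(A union B) = A union B.
|cl(A union B)| = 3.

3


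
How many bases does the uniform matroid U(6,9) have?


Bases of U(6,9) are all 6-element subsets of the 9-element ground set.
Number of bases = C(9,6).
C(9,6) = 84.

84


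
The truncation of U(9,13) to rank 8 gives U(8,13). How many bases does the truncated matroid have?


Truncating U(9,13) to rank 8 gives U(8,13).
Bases of U(8,13) are all 8-element subsets of 13 elements.
Number of bases = C(13,8) = 13! / (8! * 5!) = 1287.

1287


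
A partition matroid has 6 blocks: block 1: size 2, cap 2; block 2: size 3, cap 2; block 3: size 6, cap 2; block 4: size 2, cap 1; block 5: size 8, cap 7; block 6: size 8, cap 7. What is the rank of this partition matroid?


Rank of a partition matroid = sum of min(|Si|, ci) for each block.
= min(2,2) + min(3,2) + min(6,2) + min(2,1) + min(8,7) + min(8,7)
= 2 + 2 + 2 + 1 + 7 + 7
= 21.

21


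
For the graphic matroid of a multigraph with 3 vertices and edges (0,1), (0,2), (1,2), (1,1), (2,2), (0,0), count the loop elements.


In a graphic matroid, a loop is a self-loop edge (u,u) with rank 0.
Examining all 6 edges for self-loops...
Self-loops found: (1,1), (2,2), (0,0)
Number of loops = 3.

3


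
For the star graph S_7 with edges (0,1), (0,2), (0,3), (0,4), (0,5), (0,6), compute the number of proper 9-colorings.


P(tree, k) = k * (k-1)^(6) for any tree on 7 vertices.
P(9) = 9 * 8^6 = 9 * 262144 = 2359296.

2359296


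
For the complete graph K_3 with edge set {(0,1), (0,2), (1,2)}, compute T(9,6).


T(K_3; x,y) = x^2 + x + y.
T(9,6) = 81 + 9 + 6 = 96.

96


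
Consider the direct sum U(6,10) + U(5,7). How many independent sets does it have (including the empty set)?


For a direct sum, |I(M1+M2)| = |I(M1)| * |I(M2)|.
|I(U(6,10))| = sum C(10,k) for k=0..6 = 848.
|I(U(5,7))| = sum C(7,k) for k=0..5 = 120.
Total = 848 * 120 = 101760.

101760


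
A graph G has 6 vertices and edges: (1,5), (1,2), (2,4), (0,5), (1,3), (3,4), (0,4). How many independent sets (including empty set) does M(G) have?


An independent set in a graphic matroid is an acyclic edge subset.
G has 6 vertices and 7 edges.
Enumerate all 2^7 = 128 subsets, checking for acyclicity.
Total independent sets = 114.

114


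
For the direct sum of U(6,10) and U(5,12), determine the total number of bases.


Bases of a direct sum M1 + M2: |B| = |B(M1)| * |B(M2)|.
|B(U(6,10))| = C(10,6) = 210.
|B(U(5,12))| = C(12,5) = 792.
Total bases = 210 * 792 = 166320.

166320


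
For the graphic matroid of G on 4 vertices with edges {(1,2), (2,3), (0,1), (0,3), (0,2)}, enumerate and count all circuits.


A circuit in a graphic matroid = edge set of a simple cycle.
G has 4 vertices and 5 edges.
Enumerating all minimal edge subsets forming cycles...
Total circuits found: 3.

3


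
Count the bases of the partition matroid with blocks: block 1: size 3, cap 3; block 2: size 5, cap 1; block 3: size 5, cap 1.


A basis picks exactly ci elements from block i.
Number of bases = product of C(|Si|, ci).
= C(3,3) * C(5,1) * C(5,1)
= 1 * 5 * 5
= 25.

25


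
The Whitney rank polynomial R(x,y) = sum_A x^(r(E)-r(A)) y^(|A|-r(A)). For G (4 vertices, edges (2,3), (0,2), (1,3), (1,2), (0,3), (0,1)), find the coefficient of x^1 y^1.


R(x,y) = sum over A in 2^E of x^(r(E)-r(A)) * y^(|A|-r(A)).
G has 4 vertices, 6 edges. r(E) = 3.
Enumerate all 2^6 = 64 subsets.
Count subsets with r(E)-r(A)=1 and |A|-r(A)=1: 4.

4


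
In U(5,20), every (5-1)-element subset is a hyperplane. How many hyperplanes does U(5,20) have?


Hyperplanes of U(5,20) are flats of rank 4.
In a uniform matroid, these are exactly the (4)-element subsets.
Count = (20 choose 4) = 4845.

4845


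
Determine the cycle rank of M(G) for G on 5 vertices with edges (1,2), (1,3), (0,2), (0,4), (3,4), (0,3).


Cycle rank (nullity) = |E| - r(M) = |E| - (|V| - c).
|E| = 6, |V| = 5, c = 1.
Nullity = 6 - (5 - 1) = 6 - 4 = 2.

2


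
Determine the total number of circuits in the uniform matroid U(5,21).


In U(5,21), circuits are the (6)-element subsets.
Any set of 6 elements is dependent, and removing any one element gives
an independent set of size 5, so it is a minimal dependent set.
Number of circuits = C(21,6) = 54264.

54264


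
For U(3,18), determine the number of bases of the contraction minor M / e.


Contracting e from U(3,18) gives U(2,17).
Bases of U(2,17) = C(17,2) = (17 * 16) / (1 * 2) = 136.

136


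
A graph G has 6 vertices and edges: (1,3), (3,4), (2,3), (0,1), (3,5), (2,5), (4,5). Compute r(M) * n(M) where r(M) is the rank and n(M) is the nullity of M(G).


r(M) = |V| - c = 6 - 1 = 5.
nullity = |E| - r(M) = 7 - 5 = 2.
Product = 5 * 2 = 10.

10


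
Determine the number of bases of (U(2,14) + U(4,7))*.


(M1+M2)* = M1* + M2*.
M1* = U(12,14), bases: C(14,12) = 91.
M2* = U(3,7), bases: C(7,3) = 35.
|B(M*)| = 91 * 35 = 3185.

3185


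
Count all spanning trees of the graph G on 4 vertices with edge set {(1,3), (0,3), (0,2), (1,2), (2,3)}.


By Kirchhoff's matrix tree theorem, the number of spanning trees equals
the determinant of any cofactor of the Laplacian matrix L.
G has 4 vertices and 5 edges.
Computing the (3 x 3) cofactor determinant gives 8.

8


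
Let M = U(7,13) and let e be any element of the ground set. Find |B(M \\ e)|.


Deleting e from U(7,13) gives U(7,12) since n > r.
Bases of U(7,12) = (12 choose 7) = 792.

792


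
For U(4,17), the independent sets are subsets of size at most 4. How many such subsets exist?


Independent sets of U(4,17) are all subsets of size <= 4.
Count = (17 choose 0) + (17 choose 1) + (17 choose 2) + (17 choose 3) + (17 choose 4)
     = 1 + 17 + 136 + 680 + 2380
     = 3214.

3214


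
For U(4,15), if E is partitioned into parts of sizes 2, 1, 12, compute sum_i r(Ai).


r(Ai) = min(|Ai|, 4) for each part.
Sum = min(2,4) + min(1,4) + min(12,4)
    = 2 + 1 + 4
    = 7.

7


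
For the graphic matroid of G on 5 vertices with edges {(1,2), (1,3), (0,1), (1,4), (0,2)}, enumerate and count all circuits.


A circuit in a graphic matroid = edge set of a simple cycle.
G has 5 vertices and 5 edges.
Enumerating all minimal edge subsets forming cycles...
Total circuits found: 1.

1


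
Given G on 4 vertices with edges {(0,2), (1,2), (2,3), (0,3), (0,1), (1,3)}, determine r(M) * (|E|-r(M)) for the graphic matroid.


r(M) = |V| - c = 4 - 1 = 3.
nullity = |E| - r(M) = 6 - 3 = 3.
Product = 3 * 3 = 9.

9


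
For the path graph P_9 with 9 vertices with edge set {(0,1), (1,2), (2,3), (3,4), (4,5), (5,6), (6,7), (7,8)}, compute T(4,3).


A path on 9 vertices is a tree with 8 edges.
T(x,y) = x^(8) for any tree.
T(4,3) = 4^8 = 65536.

65536


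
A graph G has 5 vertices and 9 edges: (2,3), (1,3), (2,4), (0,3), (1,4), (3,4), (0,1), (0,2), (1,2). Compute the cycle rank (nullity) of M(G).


Cycle rank (nullity) = |E| - r(M) = |E| - (|V| - c).
|E| = 9, |V| = 5, c = 1.
Nullity = 9 - (5 - 1) = 9 - 4 = 5.

5


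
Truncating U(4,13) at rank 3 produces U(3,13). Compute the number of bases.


Truncating U(4,13) to rank 3 gives U(3,13).
Bases of U(3,13) are all 3-element subsets of 13 elements.
Number of bases = (13 choose 3) = 286.

286


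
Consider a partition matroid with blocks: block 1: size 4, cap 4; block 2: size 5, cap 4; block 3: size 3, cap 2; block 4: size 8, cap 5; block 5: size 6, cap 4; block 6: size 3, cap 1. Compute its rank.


Rank of a partition matroid = sum of min(|Si|, ci) for each block.
= min(4,4) + min(5,4) + min(3,2) + min(8,5) + min(6,4) + min(3,1)
= 4 + 4 + 2 + 5 + 4 + 1
= 20.

20


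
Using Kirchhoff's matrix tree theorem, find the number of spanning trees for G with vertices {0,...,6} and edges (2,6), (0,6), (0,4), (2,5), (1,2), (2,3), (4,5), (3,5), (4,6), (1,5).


By Kirchhoff's matrix tree theorem, the number of spanning trees equals
the determinant of any cofactor of the Laplacian matrix L.
G has 7 vertices and 10 edges.
Computing the (6 x 6) cofactor determinant gives 76.

76


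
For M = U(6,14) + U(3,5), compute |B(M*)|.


(M1+M2)* = M1* + M2*.
M1* = U(8,14), bases: C(14,8) = 3003.
M2* = U(2,5), bases: C(5,2) = 10.
|B(M*)| = 3003 * 10 = 30030.

30030


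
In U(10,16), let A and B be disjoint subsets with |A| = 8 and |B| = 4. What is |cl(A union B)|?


|A union B| = 8 + 4 = 12 (disjoint).
In U(10,16), cl(S) = S if |S| < 10, else cl(S) = E.
Since 12 >= 10, cl(A union B) = E.
|cl(A union B)| = 16.

16


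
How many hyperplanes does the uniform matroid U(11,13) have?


Hyperplanes of U(11,13) are flats of rank 10.
In a uniform matroid, these are exactly the (10)-element subsets.
Count = (13 choose 10) = 286.

286


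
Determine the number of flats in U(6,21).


Flats of U(6,21): every subset of size < 6 is a flat, plus E itself.
Count = C(21,0) + C(21,1) + C(21,2) + C(21,3) + C(21,4) + C(21,5) + 1
     = 1 + 21 + 210 + 1330 + 5985 + 20349 + 1
     = 27897.

27897


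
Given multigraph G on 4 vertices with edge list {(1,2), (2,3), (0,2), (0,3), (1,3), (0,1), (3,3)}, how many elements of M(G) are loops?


In a graphic matroid, a loop is a self-loop edge (u,u) with rank 0.
Examining all 7 edges for self-loops...
Self-loops found: (3,3)
Number of loops = 1.

1


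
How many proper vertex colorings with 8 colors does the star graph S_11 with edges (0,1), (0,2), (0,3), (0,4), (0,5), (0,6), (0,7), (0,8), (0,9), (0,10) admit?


P(tree, k) = k * (k-1)^(10) for any tree on 11 vertices.
P(8) = 8 * 7^10 = 8 * 282475249 = 2259801992.

2259801992


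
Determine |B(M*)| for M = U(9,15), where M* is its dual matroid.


The dual of U(r,n) is U(n-r, n) = U(6,15).
Bases of U(6,15) are all (6)-element subsets.
|B(M*)| = (15 choose 6) = 5005.

5005


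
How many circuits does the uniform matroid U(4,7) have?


In U(4,7), circuits are the (5)-element subsets.
Any set of 5 elements is dependent, and removing any one element gives
an independent set of size 4, so it is a minimal dependent set.
Number of circuits = (7 choose 5) = 21.

21


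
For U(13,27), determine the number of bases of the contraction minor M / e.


Contracting e from U(13,27) gives U(12,26).
Bases of U(12,26) = (26 choose 12) = 9657700.

9657700


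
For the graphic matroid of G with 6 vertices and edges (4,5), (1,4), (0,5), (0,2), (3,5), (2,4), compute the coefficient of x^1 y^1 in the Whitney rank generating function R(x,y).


R(x,y) = sum over A in 2^E of x^(r(E)-r(A)) * y^(|A|-r(A)).
G has 6 vertices, 6 edges. r(E) = 5.
Enumerate all 2^6 = 64 subsets.
Count subsets with r(E)-r(A)=1 and |A|-r(A)=1: 2.

2


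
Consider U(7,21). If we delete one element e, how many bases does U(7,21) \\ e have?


Deleting e from U(7,21) gives U(7,20) since n > r.
Bases of U(7,20) = (20 choose 7) = 77520.

77520


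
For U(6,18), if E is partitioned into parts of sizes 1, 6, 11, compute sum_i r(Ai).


r(Ai) = min(|Ai|, 6) for each part.
Sum = min(1,6) + min(6,6) + min(11,6)
    = 1 + 6 + 6
    = 13.

13


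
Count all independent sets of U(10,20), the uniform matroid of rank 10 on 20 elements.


Independent sets of U(10,20) are all subsets of size <= 10.
Count = (20 choose 0) + (20 choose 1) + (20 choose 2) + (20 choose 3) + (20 choose 4) + (20 choose 5) + (20 choose 6) + (20 choose 7) + (20 choose 8) + (20 choose 9) + (20 choose 10)
     = 1 + 20 + 190 + 1140 + 4845 + 15504 + 38760 + 77520 + 125970 + 167960 + 184756
     = 616666.

616666


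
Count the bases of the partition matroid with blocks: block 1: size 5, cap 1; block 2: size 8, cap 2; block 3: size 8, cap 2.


A basis picks exactly ci elements from block i.
Number of bases = product of C(|Si|, ci).
= C(5,1) * C(8,2) * C(8,2)
= 5 * 28 * 28
= 3920.

3920


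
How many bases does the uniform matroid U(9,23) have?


Bases of U(9,23) are all 9-element subsets of the 23-element ground set.
Number of bases = C(23,9).
(23 choose 9) = 817190.

817190


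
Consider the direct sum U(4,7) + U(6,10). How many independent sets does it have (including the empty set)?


For a direct sum, |I(M1+M2)| = |I(M1)| * |I(M2)|.
|I(U(4,7))| = sum C(7,k) for k=0..4 = 99.
|I(U(6,10))| = sum C(10,k) for k=0..6 = 848.
Total = 99 * 848 = 83952.

83952


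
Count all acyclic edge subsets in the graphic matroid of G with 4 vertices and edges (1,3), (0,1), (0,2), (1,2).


An independent set in a graphic matroid is an acyclic edge subset.
G has 4 vertices and 4 edges.
Enumerate all 2^4 = 16 subsets, checking for acyclicity.
Total independent sets = 14.

14


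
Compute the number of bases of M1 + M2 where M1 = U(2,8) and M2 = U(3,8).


Bases of a direct sum M1 + M2: |B| = |B(M1)| * |B(M2)|.
|B(U(2,8))| = C(8,2) = 28.
|B(U(3,8))| = C(8,3) = 56.
Total bases = 28 * 56 = 1568.

1568


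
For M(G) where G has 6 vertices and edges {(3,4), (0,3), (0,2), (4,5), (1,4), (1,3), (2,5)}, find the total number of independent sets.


An independent set in a graphic matroid is an acyclic edge subset.
G has 6 vertices and 7 edges.
Enumerate all 2^7 = 128 subsets, checking for acyclicity.
Total independent sets = 108.

108


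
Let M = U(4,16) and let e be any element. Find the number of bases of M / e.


Contracting e from U(4,16) gives U(3,15).
Bases of U(3,15) = C(15,3) = (15 * 14 * 13) / (1 * 2 * 3) = 455.

455


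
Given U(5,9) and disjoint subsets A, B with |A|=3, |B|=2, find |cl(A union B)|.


|A union B| = 3 + 2 = 5 (disjoint).
In U(5,9), cl(S) = S if |S| < 5, else cl(S) = E.
Since 5 >= 5, cl(A union B) = E.
|cl(A union B)| = 9.

9


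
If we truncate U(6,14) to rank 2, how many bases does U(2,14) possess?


Truncating U(6,14) to rank 2 gives U(2,14).
Bases of U(2,14) are all 2-element subsets of 14 elements.
Number of bases = C(14,2) = 14! / (2! * 12!) = 91.

91


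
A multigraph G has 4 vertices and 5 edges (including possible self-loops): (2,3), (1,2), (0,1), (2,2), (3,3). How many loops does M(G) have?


In a graphic matroid, a loop is a self-loop edge (u,u) with rank 0.
Examining all 5 edges for self-loops...
Self-loops found: (2,2), (3,3)
Number of loops = 2.

2


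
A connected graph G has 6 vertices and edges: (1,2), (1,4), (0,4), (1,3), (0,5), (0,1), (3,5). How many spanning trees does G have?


By Kirchhoff's matrix tree theorem, the number of spanning trees equals
the determinant of any cofactor of the Laplacian matrix L.
G has 6 vertices and 7 edges.
Computing the (5 x 5) cofactor determinant gives 11.

11


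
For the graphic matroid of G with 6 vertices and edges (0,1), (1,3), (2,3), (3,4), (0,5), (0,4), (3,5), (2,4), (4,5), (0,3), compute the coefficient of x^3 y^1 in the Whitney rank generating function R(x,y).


R(x,y) = sum over A in 2^E of x^(r(E)-r(A)) * y^(|A|-r(A)).
G has 6 vertices, 10 edges. r(E) = 5.
Enumerate all 2^10 = 1024 subsets.
Count subsets with r(E)-r(A)=3 and |A|-r(A)=1: 6.

6


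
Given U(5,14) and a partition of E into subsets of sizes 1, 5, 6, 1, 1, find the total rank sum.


r(Ai) = min(|Ai|, 5) for each part.
Sum = min(1,5) + min(5,5) + min(6,5) + min(1,5) + min(1,5)
    = 1 + 5 + 5 + 1 + 1
    = 13.

13


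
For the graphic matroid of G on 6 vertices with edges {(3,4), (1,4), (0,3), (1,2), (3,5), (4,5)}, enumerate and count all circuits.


A circuit in a graphic matroid = edge set of a simple cycle.
G has 6 vertices and 6 edges.
Enumerating all minimal edge subsets forming cycles...
Total circuits found: 1.

1


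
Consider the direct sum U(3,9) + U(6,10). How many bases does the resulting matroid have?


Bases of a direct sum M1 + M2: |B| = |B(M1)| * |B(M2)|.
|B(U(3,9))| = C(9,3) = 84.
|B(U(6,10))| = C(10,6) = 210.
Total bases = 84 * 210 = 17640.

17640


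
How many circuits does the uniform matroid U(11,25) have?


In U(11,25), circuits are the (12)-element subsets.
Any set of 12 elements is dependent, and removing any one element gives
an independent set of size 11, so it is a minimal dependent set.
Number of circuits = (25 choose 12) = 5200300.

5200300


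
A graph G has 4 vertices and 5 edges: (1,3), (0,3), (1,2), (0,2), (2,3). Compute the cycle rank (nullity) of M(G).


Cycle rank (nullity) = |E| - r(M) = |E| - (|V| - c).
|E| = 5, |V| = 4, c = 1.
Nullity = 5 - (4 - 1) = 5 - 3 = 2.

2


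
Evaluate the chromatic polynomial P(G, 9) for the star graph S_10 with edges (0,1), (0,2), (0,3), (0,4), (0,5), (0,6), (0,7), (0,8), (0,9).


P(tree, k) = k * (k-1)^(9) for any tree on 10 vertices.
P(9) = 9 * 8^9 = 9 * 134217728 = 1207959552.

1207959552


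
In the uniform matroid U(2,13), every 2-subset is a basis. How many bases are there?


Bases of U(2,13) are all 2-element subsets of the 13-element ground set.
Number of bases = C(13,2).
C(13,2) = 13! / (2! * 11!) = 78.

78


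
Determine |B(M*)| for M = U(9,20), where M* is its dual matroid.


The dual of U(r,n) is U(n-r, n) = U(11,20).
Bases of U(11,20) are all (11)-element subsets.
|B(M*)| = (20 choose 11) = 167960.

167960


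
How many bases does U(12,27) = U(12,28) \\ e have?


Deleting e from U(12,28) gives U(12,27) since n > r.
Bases of U(12,27) = C(27,12) = 27! / (12! * 15!) = 17383860.

17383860


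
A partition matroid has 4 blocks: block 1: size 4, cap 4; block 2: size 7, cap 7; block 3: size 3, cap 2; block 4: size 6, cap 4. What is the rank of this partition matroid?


Rank of a partition matroid = sum of min(|Si|, ci) for each block.
= min(4,4) + min(7,7) + min(3,2) + min(6,4)
= 4 + 7 + 2 + 4
= 17.

17


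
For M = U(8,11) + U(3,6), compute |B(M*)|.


(M1+M2)* = M1* + M2*.
M1* = U(3,11), bases: C(11,3) = 165.
M2* = U(3,6), bases: C(6,3) = 20.
|B(M*)| = 165 * 20 = 3300.

3300


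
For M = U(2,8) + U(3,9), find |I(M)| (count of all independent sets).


For a direct sum, |I(M1+M2)| = |I(M1)| * |I(M2)|.
|I(U(2,8))| = sum C(8,k) for k=0..2 = 37.
|I(U(3,9))| = sum C(9,k) for k=0..3 = 130.
Total = 37 * 130 = 4810.

4810


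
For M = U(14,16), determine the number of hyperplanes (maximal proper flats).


Hyperplanes of U(14,16) are flats of rank 13.
In a uniform matroid, these are exactly the (13)-element subsets.
Count = C(16,13) = 16! / (13! * 3!) = 560.

560


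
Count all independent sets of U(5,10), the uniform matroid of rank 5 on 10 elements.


Independent sets of U(5,10) are all subsets of size <= 5.
Count = (10 choose 0) + (10 choose 1) + (10 choose 2) + (10 choose 3) + (10 choose 4) + (10 choose 5)
     = 1 + 10 + 45 + 120 + 210 + 252
     = 638.

638


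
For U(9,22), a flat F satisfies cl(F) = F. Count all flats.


Flats of U(9,22): every subset of size < 9 is a flat, plus E itself.
Count = C(22,0) + C(22,1) + C(22,2) + C(22,3) + C(22,4) + C(22,5) + C(22,6) + C(22,7) + C(22,8) + 1
     = 1 + 22 + 231 + 1540 + 7315 + 26334 + 74613 + 170544 + 319770 + 1
     = 600371.

600371


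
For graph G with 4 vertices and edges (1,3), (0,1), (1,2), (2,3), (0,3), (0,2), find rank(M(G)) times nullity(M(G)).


r(M) = |V| - c = 4 - 1 = 3.
nullity = |E| - r(M) = 6 - 3 = 3.
Product = 3 * 3 = 9.

9


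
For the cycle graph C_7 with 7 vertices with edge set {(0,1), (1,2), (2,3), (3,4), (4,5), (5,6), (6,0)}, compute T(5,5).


T(C_7; x,y) = x + x^2 + ... + x^(6) + y.
T(5,5) = 5^1 + 5^2 + 5^3 + 5^4 + 5^5 + 5^6 + 5
= 5 + 25 + 125 + 625 + 3125 + 15625 + 5
= 19535.

19535


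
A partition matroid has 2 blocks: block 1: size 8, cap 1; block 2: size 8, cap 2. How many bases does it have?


A basis picks exactly ci elements from block i.
Number of bases = product of C(|Si|, ci).
= C(8,1) * C(8,2)
= 8 * 28
= 224.

224


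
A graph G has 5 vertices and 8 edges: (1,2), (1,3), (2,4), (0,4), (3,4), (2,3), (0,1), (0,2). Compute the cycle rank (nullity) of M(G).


Cycle rank (nullity) = |E| - r(M) = |E| - (|V| - c).
|E| = 8, |V| = 5, c = 1.
Nullity = 8 - (5 - 1) = 8 - 4 = 4.

4


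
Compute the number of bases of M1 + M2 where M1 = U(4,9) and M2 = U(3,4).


Bases of a direct sum M1 + M2: |B| = |B(M1)| * |B(M2)|.
|B(U(4,9))| = C(9,4) = 126.
|B(U(3,4))| = C(4,3) = 4.
Total bases = 126 * 4 = 504.

504


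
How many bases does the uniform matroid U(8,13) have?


Bases of U(8,13) are all 8-element subsets of the 13-element ground set.
Number of bases = C(13,8).
C(13,8) = 1287.

1287


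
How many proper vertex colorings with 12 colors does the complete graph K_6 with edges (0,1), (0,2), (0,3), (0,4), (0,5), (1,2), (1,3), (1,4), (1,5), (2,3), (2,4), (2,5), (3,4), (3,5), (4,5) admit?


P(K_6, k) = k(k-1)(k-2)...(k-5).
P(12) = (12) * (11) * (10) * (9) * (8) * (7) = 665280.

665280


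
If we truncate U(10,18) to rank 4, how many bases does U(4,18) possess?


Truncating U(10,18) to rank 4 gives U(4,18).
Bases of U(4,18) are all 4-element subsets of 18 elements.
Number of bases = C(18,4) = 18! / (4! * 14!) = 3060.

3060


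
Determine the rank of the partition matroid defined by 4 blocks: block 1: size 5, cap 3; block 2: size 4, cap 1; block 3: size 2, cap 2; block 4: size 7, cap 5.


Rank of a partition matroid = sum of min(|Si|, ci) for each block.
= min(5,3) + min(4,1) + min(2,2) + min(7,5)
= 3 + 1 + 2 + 5
= 11.

11


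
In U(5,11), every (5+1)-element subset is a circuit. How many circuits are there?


In U(5,11), circuits are the (6)-element subsets.
Any set of 6 elements is dependent, and removing any one element gives
an independent set of size 5, so it is a minimal dependent set.
Number of circuits = C(11,6) = 11! / (6! * 5!) = 462.

462


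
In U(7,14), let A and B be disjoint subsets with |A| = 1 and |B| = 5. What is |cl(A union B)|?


|A union B| = 1 + 5 = 6 (disjoint).
In U(7,14), cl(S) = S if |S| < 7, else cl(S) = E.
Since 6 < 7, cl(A union B) = A union B.
|cl(A union B)| = 6.

6


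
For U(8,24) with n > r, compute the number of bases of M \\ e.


Deleting e from U(8,24) gives U(8,23) since n > r.
Bases of U(8,23) = C(23,8) = 490314.

490314


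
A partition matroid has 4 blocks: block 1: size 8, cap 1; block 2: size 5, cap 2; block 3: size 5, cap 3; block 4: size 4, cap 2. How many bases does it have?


A basis picks exactly ci elements from block i.
Number of bases = product of C(|Si|, ci).
= C(8,1) * C(5,2) * C(5,3) * C(4,2)
= 8 * 10 * 10 * 6
= 4800.

4800


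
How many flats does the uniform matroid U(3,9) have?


Flats of U(3,9): every subset of size < 3 is a flat, plus E itself.
Count = (9 choose 0) + (9 choose 1) + (9 choose 2) + 1
     = 1 + 9 + 36 + 1
     = 47.

47


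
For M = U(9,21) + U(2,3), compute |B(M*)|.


(M1+M2)* = M1* + M2*.
M1* = U(12,21), bases: C(21,12) = 293930.
M2* = U(1,3), bases: C(3,1) = 3.
|B(M*)| = 293930 * 3 = 881790.

881790


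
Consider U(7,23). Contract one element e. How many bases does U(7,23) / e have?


Contracting e from U(7,23) gives U(6,22).
Bases of U(6,22) = C(22,6) = 22! / (6! * 16!) = 74613.

74613


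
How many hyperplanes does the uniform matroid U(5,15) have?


Hyperplanes of U(5,15) are flats of rank 4.
In a uniform matroid, these are exactly the (4)-element subsets.
Count = (15 choose 4) = 1365.

1365


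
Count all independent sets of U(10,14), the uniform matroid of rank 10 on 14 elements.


Independent sets of U(10,14) are all subsets of size <= 10.
Count = (14 choose 0) + (14 choose 1) + (14 choose 2) + (14 choose 3) + (14 choose 4) + (14 choose 5) + (14 choose 6) + (14 choose 7) + (14 choose 8) + (14 choose 9) + (14 choose 10)
     = 1 + 14 + 91 + 364 + 1001 + 2002 + 3003 + 3432 + 3003 + 2002 + 1001
     = 15914.

15914


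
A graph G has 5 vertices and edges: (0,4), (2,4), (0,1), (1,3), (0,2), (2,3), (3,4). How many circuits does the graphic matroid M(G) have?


A circuit in a graphic matroid = edge set of a simple cycle.
G has 5 vertices and 7 edges.
Enumerating all minimal edge subsets forming cycles...
Total circuits found: 7.

7


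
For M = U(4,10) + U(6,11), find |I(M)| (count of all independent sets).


For a direct sum, |I(M1+M2)| = |I(M1)| * |I(M2)|.
|I(U(4,10))| = sum C(10,k) for k=0..4 = 386.
|I(U(6,11))| = sum C(11,k) for k=0..6 = 1486.
Total = 386 * 1486 = 573596.

573596


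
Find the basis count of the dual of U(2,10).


The dual of U(r,n) is U(n-r, n) = U(8,10).
Bases of U(8,10) are all (8)-element subsets.
|B(M*)| = C(10,8) = 10! / (8! * 2!) = 45.

45


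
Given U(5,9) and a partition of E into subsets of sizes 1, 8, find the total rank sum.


r(Ai) = min(|Ai|, 5) for each part.
Sum = min(1,5) + min(8,5)
    = 1 + 5
    = 6.

6


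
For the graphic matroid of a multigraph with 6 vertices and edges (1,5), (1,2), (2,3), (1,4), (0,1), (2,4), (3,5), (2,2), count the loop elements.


In a graphic matroid, a loop is a self-loop edge (u,u) with rank 0.
Examining all 8 edges for self-loops...
Self-loops found: (2,2)
Number of loops = 1.

1


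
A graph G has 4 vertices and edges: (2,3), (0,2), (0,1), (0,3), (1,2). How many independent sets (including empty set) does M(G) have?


An independent set in a graphic matroid is an acyclic edge subset.
G has 4 vertices and 5 edges.
Enumerate all 2^5 = 32 subsets, checking for acyclicity.
Total independent sets = 24.

24


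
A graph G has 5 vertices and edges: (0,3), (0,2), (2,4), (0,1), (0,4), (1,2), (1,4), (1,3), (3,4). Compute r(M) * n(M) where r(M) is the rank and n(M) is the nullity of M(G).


r(M) = |V| - c = 5 - 1 = 4.
nullity = |E| - r(M) = 9 - 4 = 5.
Product = 4 * 5 = 20.

20


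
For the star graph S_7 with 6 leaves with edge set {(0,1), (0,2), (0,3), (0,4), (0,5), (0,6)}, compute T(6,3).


A star on 7 vertices is a tree with 6 edges.
T(x,y) = x^(6) for any tree.
T(6,3) = 6^6 = 46656.

46656


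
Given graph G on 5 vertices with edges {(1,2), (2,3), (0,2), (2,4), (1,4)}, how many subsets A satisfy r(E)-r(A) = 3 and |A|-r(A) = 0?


R(x,y) = sum over A in 2^E of x^(r(E)-r(A)) * y^(|A|-r(A)).
G has 5 vertices, 5 edges. r(E) = 4.
Enumerate all 2^5 = 32 subsets.
Count subsets with r(E)-r(A)=3 and |A|-r(A)=0: 5.

5


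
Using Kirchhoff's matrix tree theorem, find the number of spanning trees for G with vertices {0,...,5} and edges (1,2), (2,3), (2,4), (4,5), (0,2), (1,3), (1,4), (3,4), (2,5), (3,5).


By Kirchhoff's matrix tree theorem, the number of spanning trees equals
the determinant of any cofactor of the Laplacian matrix L.
G has 6 vertices and 10 edges.
Computing the (5 x 5) cofactor determinant gives 75.

75


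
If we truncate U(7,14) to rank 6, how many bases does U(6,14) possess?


Truncating U(7,14) to rank 6 gives U(6,14).
Bases of U(6,14) are all 6-element subsets of 14 elements.
Number of bases = (14 choose 6) = 3003.

3003


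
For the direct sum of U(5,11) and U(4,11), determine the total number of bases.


Bases of a direct sum M1 + M2: |B| = |B(M1)| * |B(M2)|.
|B(U(5,11))| = C(11,5) = 462.
|B(U(4,11))| = C(11,4) = 330.
Total bases = 462 * 330 = 152460.

152460


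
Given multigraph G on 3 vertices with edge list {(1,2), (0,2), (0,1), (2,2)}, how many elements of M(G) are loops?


In a graphic matroid, a loop is a self-loop edge (u,u) with rank 0.
Examining all 4 edges for self-loops...
Self-loops found: (2,2)
Number of loops = 1.

1


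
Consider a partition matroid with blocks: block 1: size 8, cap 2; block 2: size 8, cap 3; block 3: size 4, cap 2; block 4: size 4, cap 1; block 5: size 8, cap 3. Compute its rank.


Rank of a partition matroid = sum of min(|Si|, ci) for each block.
= min(8,2) + min(8,3) + min(4,2) + min(4,1) + min(8,3)
= 2 + 3 + 2 + 1 + 3
= 11.

11


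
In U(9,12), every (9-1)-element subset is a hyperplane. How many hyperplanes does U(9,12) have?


Hyperplanes of U(9,12) are flats of rank 8.
In a uniform matroid, these are exactly the (8)-element subsets.
Count = C(12,8) = 12! / (8! * 4!) = 495.

495


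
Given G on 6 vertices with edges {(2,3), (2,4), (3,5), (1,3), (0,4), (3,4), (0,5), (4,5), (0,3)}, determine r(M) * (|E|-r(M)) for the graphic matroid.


r(M) = |V| - c = 6 - 1 = 5.
nullity = |E| - r(M) = 9 - 5 = 4.
Product = 5 * 4 = 20.

20


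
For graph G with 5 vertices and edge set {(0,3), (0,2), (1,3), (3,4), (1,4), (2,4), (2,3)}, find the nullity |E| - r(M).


Cycle rank (nullity) = |E| - r(M) = |E| - (|V| - c).
|E| = 7, |V| = 5, c = 1.
Nullity = 7 - (5 - 1) = 7 - 4 = 3.

3


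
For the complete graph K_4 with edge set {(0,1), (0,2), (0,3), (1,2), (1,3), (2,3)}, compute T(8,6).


T(K_4; x,y) = x^3 + 3x^2 + 4xy + 2x + y^3 + 3y^2 + 2y.
Substituting x=8, y=6:
= 512 + 192 + 192 + 16 + 216 + 108 + 12
= 1248.

1248


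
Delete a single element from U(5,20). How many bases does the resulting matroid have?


Deleting e from U(5,20) gives U(5,19) since n > r.
Bases of U(5,19) = (19 choose 5) = 11628.

11628


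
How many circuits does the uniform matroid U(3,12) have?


In U(3,12), circuits are the (4)-element subsets.
Any set of 4 elements is dependent, and removing any one element gives
an independent set of size 3, so it is a minimal dependent set.
Number of circuits = C(12,4) = 12! / (4! * 8!) = 495.

495


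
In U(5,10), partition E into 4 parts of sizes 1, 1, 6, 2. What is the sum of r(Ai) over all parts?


r(Ai) = min(|Ai|, 5) for each part.
Sum = min(1,5) + min(1,5) + min(6,5) + min(2,5)
    = 1 + 1 + 5 + 2
    = 9.

9


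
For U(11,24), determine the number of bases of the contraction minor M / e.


Contracting e from U(11,24) gives U(10,23).
Bases of U(10,23) = C(23,10) = 23! / (10! * 13!) = 1144066.

1144066


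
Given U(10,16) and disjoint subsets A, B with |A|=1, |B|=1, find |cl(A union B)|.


|A union B| = 1 + 1 = 2 (disjoint).
In U(10,16), cl(S) = S if |S| < 10, else cl(S) = E.
Since 2 < 10, cl(A union B) = A union B.
|cl(A union B)| = 2.

2


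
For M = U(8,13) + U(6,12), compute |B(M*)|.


(M1+M2)* = M1* + M2*.
M1* = U(5,13), bases: C(13,5) = 1287.
M2* = U(6,12), bases: C(12,6) = 924.
|B(M*)| = 1287 * 924 = 1189188.

1189188


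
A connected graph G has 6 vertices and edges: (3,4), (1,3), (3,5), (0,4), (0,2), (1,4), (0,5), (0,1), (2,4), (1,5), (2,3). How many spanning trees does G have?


By Kirchhoff's matrix tree theorem, the number of spanning trees equals
the determinant of any cofactor of the Laplacian matrix L.
G has 6 vertices and 11 edges.
Computing the (5 x 5) cofactor determinant gives 224.

224


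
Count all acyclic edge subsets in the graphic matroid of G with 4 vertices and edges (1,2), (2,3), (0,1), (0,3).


An independent set in a graphic matroid is an acyclic edge subset.
G has 4 vertices and 4 edges.
Enumerate all 2^4 = 16 subsets, checking for acyclicity.
Total independent sets = 15.

15


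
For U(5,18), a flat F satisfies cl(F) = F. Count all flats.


Flats of U(5,18): every subset of size < 5 is a flat, plus E itself.
Count = (18 choose 0) + (18 choose 1) + (18 choose 2) + (18 choose 3) + (18 choose 4) + 1
     = 1 + 18 + 153 + 816 + 3060 + 1
     = 4049.

4049


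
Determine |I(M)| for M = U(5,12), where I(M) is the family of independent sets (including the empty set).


Independent sets of U(5,12) are all subsets of size <= 5.
Count = (12 choose 0) + (12 choose 1) + (12 choose 2) + (12 choose 3) + (12 choose 4) + (12 choose 5)
     = 1 + 12 + 66 + 220 + 495 + 792
     = 1586.

1586
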